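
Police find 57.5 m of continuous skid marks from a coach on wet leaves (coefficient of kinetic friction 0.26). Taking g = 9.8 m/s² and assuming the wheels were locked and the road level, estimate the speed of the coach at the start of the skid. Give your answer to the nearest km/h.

Deceleration a = μg = 0.26 × 9.8 = 2.548 m/s².
v = √(2a·d) = √(2 × 2.548 × 57.5) = √293.020 = 17.1178 m/s.
= 17.1178 × 3.6 = 61.624 km/h.

Initial speed ≈ 62 km/h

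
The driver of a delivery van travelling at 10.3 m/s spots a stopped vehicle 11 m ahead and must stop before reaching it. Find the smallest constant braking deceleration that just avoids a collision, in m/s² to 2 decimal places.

v² = 2a·d ⇒ a = v²/(2d) = 10.3000² / (2 × 11.000) = 106.090 / 22.000 = 4.8223 m/s².

Required deceleration ≈ 4.82 m/s²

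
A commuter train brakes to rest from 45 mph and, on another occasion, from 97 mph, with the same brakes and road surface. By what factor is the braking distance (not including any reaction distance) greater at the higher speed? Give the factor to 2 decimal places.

Factor ≈ 4.65

Braking distance d = v²/(2a), so with a fixed, d ∝ v².
Factor = (97/45)² = 2.1556² = 4.6466.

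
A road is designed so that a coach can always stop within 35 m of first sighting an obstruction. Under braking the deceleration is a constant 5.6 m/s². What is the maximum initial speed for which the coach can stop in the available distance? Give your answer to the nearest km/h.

Maximum speed ≈ 71 km/h

v²/(2a) = d ⇒ v = √(2 × 5.600 × 35) = √392.00 = 19.7990 m/s.
19.7990 m/s × 3.6 = 71.276 km/h.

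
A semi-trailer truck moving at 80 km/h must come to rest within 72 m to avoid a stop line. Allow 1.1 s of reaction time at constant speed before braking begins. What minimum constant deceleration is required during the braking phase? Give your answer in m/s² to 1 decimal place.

Required deceleration ≈ 5.2 m/s²

80 km/h ÷ 3.6 = 22.2222 m/s.
Distance covered during reaction = 22.2222 × 1.1 = 24.444 m.
Distance available for braking: 72 − 24.444 = 47.556 m.
v² = 2a·d ⇒ a = v²/(2d) = 22.2222² / (2 × 47.556) = 493.826 / 95.112 = 5.1920 m/s².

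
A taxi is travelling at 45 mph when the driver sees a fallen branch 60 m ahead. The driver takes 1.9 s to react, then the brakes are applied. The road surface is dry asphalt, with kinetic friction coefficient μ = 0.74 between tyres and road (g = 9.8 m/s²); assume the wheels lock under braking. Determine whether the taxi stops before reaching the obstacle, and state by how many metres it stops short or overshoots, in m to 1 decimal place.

No — it overshoots by 6.1 m

45 mph × 0.44704 = 20.1168 m/s.
a = μg = 0.74 × 9.8 = 7.252 m/s².
Reaction distance = 20.1168 × 1.9 = 38.222 m.
Braking distance = v²/(2a) = 404.686 / 14.504 = 27.902 m.
Total stopping distance = 38.222 + 27.902 = 66.124 m, vs 60 m available — it cannot stop in time and overshoots by 66.124 − 60 = 6.124 m.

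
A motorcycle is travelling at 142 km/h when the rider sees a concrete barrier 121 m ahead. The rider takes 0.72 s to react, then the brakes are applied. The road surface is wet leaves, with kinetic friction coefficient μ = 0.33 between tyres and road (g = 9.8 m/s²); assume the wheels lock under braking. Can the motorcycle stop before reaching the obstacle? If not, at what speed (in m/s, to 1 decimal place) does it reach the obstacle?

142 km/h ÷ 3.6 = 39.4444 m/s.
a = μg = 0.33 × 9.8 = 3.234 m/s².
Reaction distance = 39.4444 × 0.72 = 28.400 m.
Braking distance needed to stop: v²/(2a) = 1555.861 / 6.468 = 240.547 m, so total needed = 28.400 + 240.547 = 268.947 m > 121 m — it cannot stop.
Distance remaining when braking begins: 121 − 28.400 = 92.600 m.
v² = v₀² − 2a·d = 1555.861 − 2 × 3.234 × 92.600 = 956.924 m²/s².
v = √956.924 = 30.934 m/s.

No — it strikes the obstacle at 30.9 m/s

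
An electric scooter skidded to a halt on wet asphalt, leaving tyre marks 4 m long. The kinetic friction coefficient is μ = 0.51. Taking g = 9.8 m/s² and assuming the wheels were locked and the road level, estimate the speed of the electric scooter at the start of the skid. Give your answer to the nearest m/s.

Deceleration a = μg = 0.51 × 9.8 = 4.998 m/s².
v = √(2a·d) = √(2 × 4.998 × 4) = √39.984 = 6.3233 m/s.

Initial speed ≈ 6 m/s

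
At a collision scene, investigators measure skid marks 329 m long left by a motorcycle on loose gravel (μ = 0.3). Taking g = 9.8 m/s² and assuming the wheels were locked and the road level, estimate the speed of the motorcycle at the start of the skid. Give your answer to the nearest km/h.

Deceleration a = μg = 0.3 × 9.8 = 2.940 m/s².
v = √(2a·d) = √(2 × 2.940 × 329) = √1934.520 = 43.9832 m/s.
= 43.9832 × 3.6 = 158.340 km/h.

Initial speed ≈ 158 km/h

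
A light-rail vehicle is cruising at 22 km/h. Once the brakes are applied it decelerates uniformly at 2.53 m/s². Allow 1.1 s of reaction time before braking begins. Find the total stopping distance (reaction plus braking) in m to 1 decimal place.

Total stopping distance ≈ 14.1 m

22 km/h ÷ 3.6 = 6.1111 m/s.
Reaction distance = v·t_r = 6.1111 × 1.1 = 6.722 m.
Braking distance = v²/(2a) = 6.1111² / (2 × 2.530) = 37.346 / 5.060 = 7.381 m.
Total = 6.722 + 7.381 = 14.103 m.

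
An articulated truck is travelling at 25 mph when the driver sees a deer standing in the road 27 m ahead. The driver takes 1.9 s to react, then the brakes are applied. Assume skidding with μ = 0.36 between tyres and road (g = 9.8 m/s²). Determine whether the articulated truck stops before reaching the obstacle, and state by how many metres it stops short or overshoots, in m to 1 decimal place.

No — it overshoots by 11.9 m

25 mph × 0.44704 = 11.1760 m/s.
a = μg = 0.36 × 9.8 = 3.528 m/s².
Reaction distance = 11.1760 × 1.9 = 21.234 m.
Braking distance = v²/(2a) = 124.903 / 7.056 = 17.702 m.
Total stopping distance = 21.234 + 17.702 = 38.936 m, vs 27 m available — it cannot stop in time and overshoots by 38.936 − 27 = 11.936 m.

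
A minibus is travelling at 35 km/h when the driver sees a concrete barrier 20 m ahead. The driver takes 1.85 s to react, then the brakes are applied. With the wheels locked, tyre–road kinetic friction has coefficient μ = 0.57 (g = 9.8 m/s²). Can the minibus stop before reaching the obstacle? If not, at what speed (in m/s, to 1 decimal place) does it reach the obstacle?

No — it strikes the obstacle at 8.5 m/s

35 km/h ÷ 3.6 = 9.7222 m/s.
a = μg = 0.57 × 9.8 = 5.586 m/s².
Reaction distance = 9.7222 × 1.85 = 17.986 m.
Braking distance needed to stop: v²/(2a) = 94.521 / 11.172 = 8.461 m, so total needed = 17.986 + 8.461 = 26.447 m > 20 m — it cannot stop.
Distance remaining when braking begins: 20 − 17.986 = 2.014 m.
v² = v₀² − 2a·d = 94.521 − 2 × 5.586 × 2.014 = 72.021 m²/s².
v = √72.021 = 8.487 m/s.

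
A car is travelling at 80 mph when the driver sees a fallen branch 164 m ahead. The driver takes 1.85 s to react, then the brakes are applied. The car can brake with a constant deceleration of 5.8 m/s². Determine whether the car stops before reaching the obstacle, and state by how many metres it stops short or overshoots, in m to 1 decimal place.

80 mph × 0.44704 = 35.7632 m/s.
Reaction distance = 35.7632 × 1.85 = 66.162 m.
Braking distance = v²/(2a) = 1279.006 / 11.600 = 110.259 m.
Total stopping distance = 66.162 + 110.259 = 176.421 m, vs 164 m available — it cannot stop in time and overshoots by 176.421 − 164 = 12.421 m.

No — it overshoots by 12.4 m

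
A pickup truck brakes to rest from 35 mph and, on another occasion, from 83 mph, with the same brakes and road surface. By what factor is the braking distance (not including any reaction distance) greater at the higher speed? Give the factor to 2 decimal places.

Factor ≈ 5.62

Braking distance d = v²/(2a), so with a fixed, d ∝ v².
Factor = (83/35)² = 2.3714² = 5.6235.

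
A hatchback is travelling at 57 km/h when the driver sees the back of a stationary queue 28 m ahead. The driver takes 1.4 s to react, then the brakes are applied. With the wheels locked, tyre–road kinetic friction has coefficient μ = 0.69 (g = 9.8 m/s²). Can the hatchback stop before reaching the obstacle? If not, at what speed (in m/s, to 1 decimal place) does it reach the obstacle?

57 km/h ÷ 3.6 = 15.8333 m/s.
a = μg = 0.69 × 9.8 = 6.762 m/s².
Reaction distance = 15.8333 × 1.4 = 22.167 m.
Braking distance needed to stop: v²/(2a) = 250.693 / 13.524 = 18.537 m, so total needed = 22.167 + 18.537 = 40.704 m > 28 m — it cannot stop.
Distance remaining when braking begins: 28 − 22.167 = 5.833 m.
v² = v₀² − 2a·d = 250.693 − 2 × 6.762 × 5.833 = 171.808 m²/s².
v = √171.808 = 13.108 m/s.

No — it strikes the obstacle at 13.1 m/s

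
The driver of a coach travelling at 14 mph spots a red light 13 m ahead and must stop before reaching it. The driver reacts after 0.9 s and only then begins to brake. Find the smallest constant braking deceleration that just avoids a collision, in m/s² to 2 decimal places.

14 mph × 0.44704 = 6.2586 m/s.
Distance covered during reaction = 6.2586 × 0.9 = 5.633 m.
Distance available for braking: 13 − 5.633 = 7.367 m.
v² = 2a·d ⇒ a = v²/(2d) = 6.2586² / (2 × 7.367) = 39.170 / 14.734 = 2.6585 m/s².

Required deceleration ≈ 2.66 m/s²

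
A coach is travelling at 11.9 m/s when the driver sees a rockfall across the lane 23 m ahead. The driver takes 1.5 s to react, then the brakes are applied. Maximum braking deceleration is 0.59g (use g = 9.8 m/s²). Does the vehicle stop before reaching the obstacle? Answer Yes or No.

a = 0.59 × 9.8 = 5.782 m/s².
Reaction distance = 11.9000 × 1.5 = 17.850 m.
Braking distance = v²/(2a) = 141.610 / 11.564 = 12.246 m.
Total stopping distance = 17.850 + 12.246 = 30.096 m, vs 23 m available — it cannot stop in time and overshoots by 30.096 − 23 = 7.096 m.

No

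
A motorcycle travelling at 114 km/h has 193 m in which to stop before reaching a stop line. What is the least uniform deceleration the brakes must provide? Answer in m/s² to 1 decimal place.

114 km/h ÷ 3.6 = 31.6667 m/s.
v² = 2a·d ⇒ a = v²/(2d) = 31.6667² / (2 × 193.000) = 1002.780 / 386.000 = 2.5979 m/s².

Required deceleration ≈ 2.6 m/s²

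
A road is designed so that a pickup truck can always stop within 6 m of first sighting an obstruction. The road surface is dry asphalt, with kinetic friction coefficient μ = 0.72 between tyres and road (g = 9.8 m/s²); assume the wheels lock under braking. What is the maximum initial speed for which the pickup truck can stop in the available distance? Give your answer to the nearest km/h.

a = μg = 0.72 × 9.8 = 7.056 m/s².
v²/(2a) = d ⇒ v = √(2 × 7.056 × 6) = √84.67 = 9.2016 m/s.
9.2016 m/s × 3.6 = 33.126 km/h.

Maximum speed ≈ 33 km/h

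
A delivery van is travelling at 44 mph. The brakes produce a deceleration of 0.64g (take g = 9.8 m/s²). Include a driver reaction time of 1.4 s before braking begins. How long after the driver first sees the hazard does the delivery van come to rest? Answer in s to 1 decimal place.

Total time ≈ 4.5 s

44 mph × 0.44704 = 19.6698 m/s.
a = 0.64 × 9.8 = 6.272 m/s².
Braking time = v/a = 19.6698 / 6.272 = 3.136 s.
Total = 1.4 + 3.136 = 4.536 s.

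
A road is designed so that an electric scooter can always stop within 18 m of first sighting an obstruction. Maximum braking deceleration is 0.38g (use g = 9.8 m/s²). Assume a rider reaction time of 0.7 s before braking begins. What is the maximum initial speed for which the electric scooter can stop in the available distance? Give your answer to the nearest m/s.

a = 0.38 × 9.8 = 3.724 m/s².
Stopping distance: v·t_r + v²/(2a) = 18 with t_r = 0.7 s and a = 3.724 m/s².
So v² + 5.214 v − 134.06 = 0.
Positive root: v = −a·t_r + √((a·t_r)² + 2a·d) = −2.607 + √(6.796 + 134.06) = 9.2613 m/s.

Maximum speed ≈ 9 m/s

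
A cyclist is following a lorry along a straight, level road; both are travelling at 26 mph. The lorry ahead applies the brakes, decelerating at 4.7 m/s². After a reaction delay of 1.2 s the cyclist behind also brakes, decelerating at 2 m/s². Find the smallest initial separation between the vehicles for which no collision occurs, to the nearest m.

26 mph × 0.44704 = 11.6230 m/s.
Leader travels v²/(2a_L) = 135.094 / 9.400 = 14.372 m before stopping.
Follower covers v·t_r = 11.6230 × 1.2 = 13.948 m while reacting, then v²/(2a_F) = 135.094 / 4.000 = 33.773 m while braking, for a total of 13.948 + 33.773 = 47.721 m.
Since a_F ≤ a_L and the follower starts braking later, the follower is never slower than the leader, so the closest approach is when both have stopped.
Minimum gap = 47.721 − 14.372 = 33.349 m.

Minimum gap ≈ 33 m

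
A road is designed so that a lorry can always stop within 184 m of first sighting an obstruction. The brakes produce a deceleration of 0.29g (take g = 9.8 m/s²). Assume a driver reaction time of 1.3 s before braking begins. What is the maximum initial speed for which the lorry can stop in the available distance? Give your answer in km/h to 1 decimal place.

a = 0.29 × 9.8 = 2.842 m/s².
Stopping distance: v·t_r + v²/(2a) = 184 with t_r = 1.3 s and a = 2.842 m/s².
So v² + 7.389 v − 1045.86 = 0.
Positive root: v = −a·t_r + √((a·t_r)² + 2a·d) = −3.695 + √(13.653 + 1045.86) = 28.8552 m/s.
28.8552 m/s × 3.6 = 103.879 km/h.

Maximum speed ≈ 103.9 km/h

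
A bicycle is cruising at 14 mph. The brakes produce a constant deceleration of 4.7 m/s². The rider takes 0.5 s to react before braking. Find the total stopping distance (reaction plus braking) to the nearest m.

Total stopping distance ≈ 7 m

14 mph × 0.44704 = 6.2586 m/s.
Reaction distance = v·t_r = 6.2586 × 0.5 = 3.129 m.
Braking distance = v²/(2a) = 6.2586² / (2 × 4.700) = 39.170 / 9.400 = 4.167 m.
Total = 3.129 + 4.167 = 7.296 m.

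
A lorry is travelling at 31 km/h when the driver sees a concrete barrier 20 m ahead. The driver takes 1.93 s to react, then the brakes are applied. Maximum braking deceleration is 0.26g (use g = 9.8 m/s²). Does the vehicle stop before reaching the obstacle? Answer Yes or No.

No

31 km/h ÷ 3.6 = 8.6111 m/s.
a = 0.26 × 9.8 = 2.548 m/s².
Reaction distance = 8.6111 × 1.93 = 16.619 m.
Braking distance = v²/(2a) = 74.151 / 5.096 = 14.551 m.
Total stopping distance = 16.619 + 14.551 = 31.170 m, vs 20 m available — it cannot stop in time and overshoots by 31.170 − 20 = 11.170 m.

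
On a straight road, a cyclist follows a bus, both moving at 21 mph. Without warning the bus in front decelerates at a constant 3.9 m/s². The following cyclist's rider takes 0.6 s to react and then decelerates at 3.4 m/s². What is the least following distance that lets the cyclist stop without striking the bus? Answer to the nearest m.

Minimum gap ≈ 7 m

21 mph × 0.44704 = 9.3878 m/s.
Leader travels v²/(2a_L) = 88.131 / 7.800 = 11.299 m before stopping.
Follower covers v·t_r = 9.3878 × 0.6 = 5.633 m while reacting, then v²/(2a_F) = 88.131 / 6.800 = 12.960 m while braking, for a total of 5.633 + 12.960 = 18.593 m.
Since a_F ≤ a_L and the follower starts braking later, the follower is never slower than the leader, so the closest approach is when both have stopped.
Minimum gap = 18.593 − 11.299 = 7.294 m.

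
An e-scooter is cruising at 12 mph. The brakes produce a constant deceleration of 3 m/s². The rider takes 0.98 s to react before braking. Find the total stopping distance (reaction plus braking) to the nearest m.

12 mph × 0.44704 = 5.3645 m/s.
Reaction distance = v·t_r = 5.3645 × 0.98 = 5.257 m.
Braking distance = v²/(2a) = 5.3645² / (2 × 3.000) = 28.778 / 6.000 = 4.796 m.
Total = 5.257 + 4.796 = 10.053 m.

Total stopping distance ≈ 10 m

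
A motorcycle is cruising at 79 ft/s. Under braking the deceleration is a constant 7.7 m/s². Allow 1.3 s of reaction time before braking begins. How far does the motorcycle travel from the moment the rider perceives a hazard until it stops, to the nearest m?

Total stopping distance ≈ 69 m

79 ft/s × 0.3048 = 24.0792 m/s.
Reaction distance = v·t_r = 24.0792 × 1.3 = 31.303 m.
Braking distance = v²/(2a) = 24.0792² / (2 × 7.700) = 579.808 / 15.400 = 37.650 m.
Total = 31.303 + 37.650 = 68.953 m.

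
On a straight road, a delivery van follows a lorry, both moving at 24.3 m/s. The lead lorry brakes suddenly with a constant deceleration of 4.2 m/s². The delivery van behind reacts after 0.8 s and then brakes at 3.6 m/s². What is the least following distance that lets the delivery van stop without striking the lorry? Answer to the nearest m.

Leader travels v²/(2a_L) = 590.490 / 8.400 = 70.296 m before stopping.
Follower covers v·t_r = 24.3000 × 0.8 = 19.440 m while reacting, then v²/(2a_F) = 590.490 / 7.200 = 82.013 m while braking, for a total of 19.440 + 82.013 = 101.453 m.
Since a_F ≤ a_L and the follower starts braking later, the follower is never slower than the leader, so the closest approach is when both have stopped.
Minimum gap = 101.453 − 70.296 = 31.157 m.

Minimum gap ≈ 31 m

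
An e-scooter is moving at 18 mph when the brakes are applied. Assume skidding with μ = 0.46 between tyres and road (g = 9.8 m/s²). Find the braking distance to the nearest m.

Braking distance ≈ 7 m

18 mph × 0.44704 = 8.0467 m/s.
a = μg = 0.46 × 9.8 = 4.508 m/s².
Braking distance = v²/(2a) = 8.0467² / (2 × 4.508) = 64.749 / 9.016 = 7.182 m.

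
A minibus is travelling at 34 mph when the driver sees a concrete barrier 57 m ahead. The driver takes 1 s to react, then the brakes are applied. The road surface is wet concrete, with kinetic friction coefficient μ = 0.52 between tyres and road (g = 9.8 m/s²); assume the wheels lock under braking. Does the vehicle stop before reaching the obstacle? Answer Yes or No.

Yes

34 mph × 0.44704 = 15.1994 m/s.
a = μg = 0.52 × 9.8 = 5.096 m/s².
Reaction distance = 15.1994 × 1 = 15.199 m.
Braking distance = v²/(2a) = 231.022 / 10.192 = 22.667 m.
Total stopping distance = 15.199 + 22.667 = 37.866 m, vs 57 m available — it stops with 57 − 37.866 = 19.134 m to spare.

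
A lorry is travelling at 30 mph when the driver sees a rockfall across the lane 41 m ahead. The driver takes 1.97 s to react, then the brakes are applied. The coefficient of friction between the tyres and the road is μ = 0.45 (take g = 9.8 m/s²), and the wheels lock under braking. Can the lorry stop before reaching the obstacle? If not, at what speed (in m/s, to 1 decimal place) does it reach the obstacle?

30 mph × 0.44704 = 13.4112 m/s.
a = μg = 0.45 × 9.8 = 4.410 m/s².
Reaction distance = 13.4112 × 1.97 = 26.420 m.
Braking distance needed to stop: v²/(2a) = 179.860 / 8.820 = 20.392 m, so total needed = 26.420 + 20.392 = 46.812 m > 41 m — it cannot stop.
Distance remaining when braking begins: 41 − 26.420 = 14.580 m.
v² = v₀² − 2a·d = 179.860 − 2 × 4.410 × 14.580 = 51.264 m²/s².
v = √51.264 = 7.160 m/s.

No — it strikes the obstacle at 7.2 m/s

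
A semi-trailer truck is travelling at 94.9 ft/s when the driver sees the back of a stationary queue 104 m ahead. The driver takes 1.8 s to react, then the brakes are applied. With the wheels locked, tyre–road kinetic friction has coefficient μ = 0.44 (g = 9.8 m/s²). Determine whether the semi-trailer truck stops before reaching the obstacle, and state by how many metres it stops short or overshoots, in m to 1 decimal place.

No — it overshoots by 45.1 m

94.9 ft/s × 0.3048 = 28.9255 m/s.
a = μg = 0.44 × 9.8 = 4.312 m/s².
Reaction distance = 28.9255 × 1.8 = 52.066 m.
Braking distance = v²/(2a) = 836.685 / 8.624 = 97.018 m.
Total stopping distance = 52.066 + 97.018 = 149.084 m, vs 104 m available — it cannot stop in time and overshoots by 149.084 − 104 = 45.084 m.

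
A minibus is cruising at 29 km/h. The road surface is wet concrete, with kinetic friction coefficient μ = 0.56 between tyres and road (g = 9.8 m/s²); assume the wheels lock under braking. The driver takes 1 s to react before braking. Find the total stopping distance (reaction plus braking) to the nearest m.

Total stopping distance ≈ 14 m

29 km/h ÷ 3.6 = 8.0556 m/s.
a = μg = 0.56 × 9.8 = 5.488 m/s².
Reaction distance = v·t_r = 8.0556 × 1 = 8.056 m.
Braking distance = v²/(2a) = 8.0556² / (2 × 5.488) = 64.893 / 10.976 = 5.912 m.
Total = 8.056 + 5.912 = 13.968 m.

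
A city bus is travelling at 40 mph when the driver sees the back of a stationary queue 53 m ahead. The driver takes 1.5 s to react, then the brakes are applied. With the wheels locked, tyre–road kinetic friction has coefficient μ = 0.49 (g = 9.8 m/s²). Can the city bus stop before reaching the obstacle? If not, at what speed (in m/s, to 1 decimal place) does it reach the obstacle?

40 mph × 0.44704 = 17.8816 m/s.
a = μg = 0.49 × 9.8 = 4.802 m/s².
Reaction distance = 17.8816 × 1.5 = 26.822 m.
Braking distance needed to stop: v²/(2a) = 319.752 / 9.604 = 33.294 m, so total needed = 26.822 + 33.294 = 60.116 m > 53 m — it cannot stop.
Distance remaining when braking begins: 53 − 26.822 = 26.178 m.
v² = v₀² − 2a·d = 319.752 − 2 × 4.802 × 26.178 = 68.338 m²/s².
v = √68.338 = 8.267 m/s.

No — it strikes the obstacle at 8.3 m/s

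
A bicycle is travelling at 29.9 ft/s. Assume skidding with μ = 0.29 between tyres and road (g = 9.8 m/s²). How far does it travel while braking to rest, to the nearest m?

Braking distance ≈ 15 m

29.9 ft/s × 0.3048 = 9.1135 m/s.
a = μg = 0.29 × 9.8 = 2.842 m/s².
Braking distance = v²/(2a) = 9.1135² / (2 × 2.842) = 83.056 / 5.684 = 14.612 m.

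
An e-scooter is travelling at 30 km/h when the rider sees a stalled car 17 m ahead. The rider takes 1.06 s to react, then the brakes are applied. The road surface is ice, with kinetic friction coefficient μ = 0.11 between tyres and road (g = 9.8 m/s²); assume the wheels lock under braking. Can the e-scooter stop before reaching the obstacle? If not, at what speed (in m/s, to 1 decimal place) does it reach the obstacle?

30 km/h ÷ 3.6 = 8.3333 m/s.
a = μg = 0.11 × 9.8 = 1.078 m/s².
Reaction distance = 8.3333 × 1.06 = 8.833 m.
Braking distance needed to stop: v²/(2a) = 69.444 / 2.156 = 32.210 m, so total needed = 8.833 + 32.210 = 41.043 m > 17 m — it cannot stop.
Distance remaining when braking begins: 17 − 8.833 = 8.167 m.
v² = v₀² − 2a·d = 69.444 − 2 × 1.078 × 8.167 = 51.836 m²/s².
v = √51.836 = 7.200 m/s.

No — it strikes the obstacle at 7.2 m/s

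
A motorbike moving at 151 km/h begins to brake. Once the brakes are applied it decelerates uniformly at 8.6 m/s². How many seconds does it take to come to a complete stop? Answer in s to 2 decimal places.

151 km/h ÷ 3.6 = 41.9444 m/s.
Braking time = v/a = 41.9444 / 8.600 = 4.877 s.

Braking time ≈ 4.88 s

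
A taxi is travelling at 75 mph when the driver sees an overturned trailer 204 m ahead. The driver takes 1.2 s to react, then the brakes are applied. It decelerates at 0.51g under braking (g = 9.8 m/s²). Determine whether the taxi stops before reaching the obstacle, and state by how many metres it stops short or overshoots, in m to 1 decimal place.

75 mph × 0.44704 = 33.5280 m/s.
a = 0.51 × 9.8 = 4.998 m/s².
Reaction distance = 33.5280 × 1.2 = 40.234 m.
Braking distance = v²/(2a) = 1124.127 / 9.996 = 112.458 m.
Total stopping distance = 40.234 + 112.458 = 152.692 m, vs 204 m available — it stops with 204 − 152.692 = 51.308 m to spare.

Yes — it stops 51.3 m short of the obstacle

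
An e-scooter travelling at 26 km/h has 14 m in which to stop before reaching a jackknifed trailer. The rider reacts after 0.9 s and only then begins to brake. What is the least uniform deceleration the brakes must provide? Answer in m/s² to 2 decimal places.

Required deceleration ≈ 3.48 m/s²

26 km/h ÷ 3.6 = 7.2222 m/s.
Distance covered during reaction = 7.2222 × 0.9 = 6.500 m.
Distance available for braking: 14 − 6.500 = 7.500 m.
v² = 2a·d ⇒ a = v²/(2d) = 7.2222² / (2 × 7.500) = 52.160 / 15.000 = 3.4773 m/s².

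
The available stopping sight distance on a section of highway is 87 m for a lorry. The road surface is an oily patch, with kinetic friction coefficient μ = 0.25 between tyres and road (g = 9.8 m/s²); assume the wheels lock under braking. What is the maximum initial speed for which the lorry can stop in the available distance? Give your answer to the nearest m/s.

Maximum speed ≈ 21 m/s

a = μg = 0.25 × 9.8 = 2.450 m/s².
v²/(2a) = d ⇒ v = √(2 × 2.450 × 87) = √426.30 = 20.6470 m/s.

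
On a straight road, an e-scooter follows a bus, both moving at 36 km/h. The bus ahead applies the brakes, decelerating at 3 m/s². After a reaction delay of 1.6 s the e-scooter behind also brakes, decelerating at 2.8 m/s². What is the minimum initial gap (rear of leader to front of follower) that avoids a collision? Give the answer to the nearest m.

36 km/h ÷ 3.6 = 10.0000 m/s.
Leader travels v²/(2a_L) = 100.000 / 6.000 = 16.667 m before stopping.
Follower covers v·t_r = 10.0000 × 1.6 = 16.000 m while reacting, then v²/(2a_F) = 100.000 / 5.600 = 17.857 m while braking, for a total of 16.000 + 17.857 = 33.857 m.
Since a_F ≤ a_L and the follower starts braking later, the follower is never slower than the leader, so the closest approach is when both have stopped.
Minimum gap = 33.857 − 16.667 = 17.190 m.

Minimum gap ≈ 17 m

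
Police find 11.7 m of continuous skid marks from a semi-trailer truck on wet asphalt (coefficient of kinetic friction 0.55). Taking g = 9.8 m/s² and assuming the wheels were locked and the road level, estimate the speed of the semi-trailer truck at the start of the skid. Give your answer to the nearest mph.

Deceleration a = μg = 0.55 × 9.8 = 5.390 m/s².
v = √(2a·d) = √(2 × 5.390 × 11.7) = √126.126 = 11.2306 m/s.
= 11.2306 ÷ 0.44704 = 25.122 mph.

Initial speed ≈ 25 mph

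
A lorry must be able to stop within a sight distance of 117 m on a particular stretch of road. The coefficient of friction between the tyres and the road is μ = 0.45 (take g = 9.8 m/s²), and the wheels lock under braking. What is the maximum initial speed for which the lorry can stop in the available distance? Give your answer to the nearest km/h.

Maximum speed ≈ 116 km/h

a = μg = 0.45 × 9.8 = 4.410 m/s².
v²/(2a) = d ⇒ v = √(2 × 4.410 × 117) = √1031.94 = 32.1238 m/s.
32.1238 m/s × 3.6 = 115.646 km/h.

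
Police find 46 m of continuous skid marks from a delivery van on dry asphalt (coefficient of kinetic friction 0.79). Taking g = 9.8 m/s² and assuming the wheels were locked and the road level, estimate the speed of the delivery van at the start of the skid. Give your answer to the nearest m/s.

Deceleration a = μg = 0.79 × 9.8 = 7.742 m/s².
v = √(2a·d) = √(2 × 7.742 × 46) = √712.264 = 26.6883 m/s.

Initial speed ≈ 27 m/s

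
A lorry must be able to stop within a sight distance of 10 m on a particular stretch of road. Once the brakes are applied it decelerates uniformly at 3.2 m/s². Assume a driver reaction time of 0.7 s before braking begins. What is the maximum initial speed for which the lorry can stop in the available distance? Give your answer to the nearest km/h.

Stopping distance: v·t_r + v²/(2a) = 10 with t_r = 0.7 s and a = 3.200 m/s².
So v² + 4.480 v − 64.00 = 0.
Positive root: v = −a·t_r + √((a·t_r)² + 2a·d) = −2.240 + √(5.018 + 64.00) = 6.0677 m/s.
6.0677 m/s × 3.6 = 21.844 km/h.

Maximum speed ≈ 22 km/h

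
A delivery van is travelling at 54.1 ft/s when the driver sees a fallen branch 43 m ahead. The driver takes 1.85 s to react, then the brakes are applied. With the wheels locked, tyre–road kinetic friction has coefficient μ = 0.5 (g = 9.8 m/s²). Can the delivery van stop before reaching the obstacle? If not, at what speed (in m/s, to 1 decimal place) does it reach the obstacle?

54.1 ft/s × 0.3048 = 16.4897 m/s.
a = μg = 0.5 × 9.8 = 4.900 m/s².
Reaction distance = 16.4897 × 1.85 = 30.506 m.
Braking distance needed to stop: v²/(2a) = 271.910 / 9.800 = 27.746 m, so total needed = 30.506 + 27.746 = 58.252 m > 43 m — it cannot stop.
Distance remaining when braking begins: 43 − 30.506 = 12.494 m.
v² = v₀² − 2a·d = 271.910 − 2 × 4.900 × 12.494 = 149.469 m²/s².
v = √149.469 = 12.226 m/s.

No — it strikes the obstacle at 12.2 m/s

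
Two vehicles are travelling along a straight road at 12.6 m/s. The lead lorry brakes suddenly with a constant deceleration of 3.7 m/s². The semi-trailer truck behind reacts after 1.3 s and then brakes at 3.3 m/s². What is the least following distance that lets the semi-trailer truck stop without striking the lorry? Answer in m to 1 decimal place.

Leader travels v²/(2a_L) = 158.760 / 7.400 = 21.454 m before stopping.
Follower covers v·t_r = 12.6000 × 1.3 = 16.380 m while reacting, then v²/(2a_F) = 158.760 / 6.600 = 24.055 m while braking, for a total of 16.380 + 24.055 = 40.435 m.
Since a_F ≤ a_L and the follower starts braking later, the follower is never slower than the leader, so the closest approach is when both have stopped.
Minimum gap = 40.435 − 21.454 = 18.981 m.

Minimum gap ≈ 19.0 m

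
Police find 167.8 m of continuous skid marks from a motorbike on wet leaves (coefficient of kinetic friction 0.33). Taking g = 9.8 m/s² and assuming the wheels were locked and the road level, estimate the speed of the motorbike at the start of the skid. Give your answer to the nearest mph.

Deceleration a = μg = 0.33 × 9.8 = 3.234 m/s².
v = √(2a·d) = √(2 × 3.234 × 167.8) = √1085.330 = 32.9443 m/s.
= 32.9443 ÷ 0.44704 = 73.694 mph.

Initial speed ≈ 74 mph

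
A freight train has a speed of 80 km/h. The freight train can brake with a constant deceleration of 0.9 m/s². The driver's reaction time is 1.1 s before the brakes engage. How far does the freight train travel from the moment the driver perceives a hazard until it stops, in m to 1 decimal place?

80 km/h ÷ 3.6 = 22.2222 m/s.
Reaction distance = v·t_r = 22.2222 × 1.1 = 24.444 m.
Braking distance = v²/(2a) = 22.2222² / (2 × 0.900) = 493.826 / 1.800 = 274.348 m.
Total = 24.444 + 274.348 = 298.792 m.

Total stopping distance ≈ 298.8 m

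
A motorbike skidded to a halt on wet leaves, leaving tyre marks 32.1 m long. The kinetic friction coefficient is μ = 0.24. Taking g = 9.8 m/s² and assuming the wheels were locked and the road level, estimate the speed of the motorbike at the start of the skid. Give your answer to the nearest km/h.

Initial speed ≈ 44 km/h

Deceleration a = μg = 0.24 × 9.8 = 2.352 m/s².
v = √(2a·d) = √(2 × 2.352 × 32.1) = √150.998 = 12.2881 m/s.
= 12.2881 × 3.6 = 44.237 km/h.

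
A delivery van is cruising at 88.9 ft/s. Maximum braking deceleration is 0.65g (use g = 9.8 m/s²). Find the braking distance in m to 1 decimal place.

Braking distance ≈ 57.6 m

88.9 ft/s × 0.3048 = 27.0967 m/s.
a = 0.65 × 9.8 = 6.370 m/s².
Braking distance = v²/(2a) = 27.0967² / (2 × 6.370) = 734.231 / 12.740 = 57.632 m.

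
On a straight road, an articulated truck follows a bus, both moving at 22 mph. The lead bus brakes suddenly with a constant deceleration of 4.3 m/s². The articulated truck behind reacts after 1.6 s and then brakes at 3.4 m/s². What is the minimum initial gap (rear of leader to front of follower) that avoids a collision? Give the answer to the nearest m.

Minimum gap ≈ 19 m

22 mph × 0.44704 = 9.8349 m/s.
Leader travels v²/(2a_L) = 96.725 / 8.600 = 11.247 m before stopping.
Follower covers v·t_r = 9.8349 × 1.6 = 15.736 m while reacting, then v²/(2a_F) = 96.725 / 6.800 = 14.224 m while braking, for a total of 15.736 + 14.224 = 29.960 m.
Since a_F ≤ a_L and the follower starts braking later, the follower is never slower than the leader, so the closest approach is when both have stopped.
Minimum gap = 29.960 − 11.247 = 18.713 m.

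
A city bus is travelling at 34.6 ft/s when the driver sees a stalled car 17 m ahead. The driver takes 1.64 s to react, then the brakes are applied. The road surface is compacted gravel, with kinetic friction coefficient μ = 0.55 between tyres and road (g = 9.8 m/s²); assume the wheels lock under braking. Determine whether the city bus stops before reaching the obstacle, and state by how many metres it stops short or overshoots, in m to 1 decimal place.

No — it overshoots by 10.6 m

34.6 ft/s × 0.3048 = 10.5461 m/s.
a = μg = 0.55 × 9.8 = 5.390 m/s².
Reaction distance = 10.5461 × 1.64 = 17.296 m.
Braking distance = v²/(2a) = 111.220 / 10.780 = 10.317 m.
Total stopping distance = 17.296 + 10.317 = 27.613 m, vs 17 m available — it cannot stop in time and overshoots by 27.613 − 17 = 10.613 m.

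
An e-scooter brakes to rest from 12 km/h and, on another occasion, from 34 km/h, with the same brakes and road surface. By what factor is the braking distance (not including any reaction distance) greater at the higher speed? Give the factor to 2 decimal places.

Factor ≈ 8.03

Braking distance d = v²/(2a), so with a fixed, d ∝ v².
Factor = (34/12)² = 2.8333² = 8.0276.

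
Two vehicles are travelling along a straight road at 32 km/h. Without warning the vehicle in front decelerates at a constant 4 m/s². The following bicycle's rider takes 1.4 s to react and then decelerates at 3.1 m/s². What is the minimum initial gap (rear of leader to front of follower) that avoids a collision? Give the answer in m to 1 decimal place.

32 km/h ÷ 3.6 = 8.8889 m/s.
Leader travels v²/(2a_L) = 79.013 / 8.000 = 9.877 m before stopping.
Follower covers v·t_r = 8.8889 × 1.4 = 12.444 m while reacting, then v²/(2a_F) = 79.013 / 6.200 = 12.744 m while braking, for a total of 12.444 + 12.744 = 25.188 m.
Since a_F ≤ a_L and the follower starts braking later, the follower is never slower than the leader, so the closest approach is when both have stopped.
Minimum gap = 25.188 − 9.877 = 15.311 m.

Minimum gap ≈ 15.3 m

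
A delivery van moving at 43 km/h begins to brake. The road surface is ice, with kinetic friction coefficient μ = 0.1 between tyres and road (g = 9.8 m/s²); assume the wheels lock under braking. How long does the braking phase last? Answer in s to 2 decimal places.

Braking time ≈ 12.19 s

43 km/h ÷ 3.6 = 11.9444 m/s.
a = μg = 0.1 × 9.8 = 0.980 m/s².
Braking time = v/a = 11.9444 / 0.980 = 12.188 s.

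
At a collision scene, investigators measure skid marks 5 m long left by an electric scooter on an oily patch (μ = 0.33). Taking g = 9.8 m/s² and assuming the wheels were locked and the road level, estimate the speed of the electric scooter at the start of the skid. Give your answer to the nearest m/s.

Initial speed ≈ 6 m/s

Deceleration a = μg = 0.33 × 9.8 = 3.234 m/s².
v = √(2a·d) = √(2 × 3.234 × 5) = √32.340 = 5.6868 m/s.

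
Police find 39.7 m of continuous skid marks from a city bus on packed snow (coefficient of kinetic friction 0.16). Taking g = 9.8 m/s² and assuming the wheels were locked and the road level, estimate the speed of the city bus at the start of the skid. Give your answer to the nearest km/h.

Initial speed ≈ 40 km/h

Deceleration a = μg = 0.16 × 9.8 = 1.568 m/s².
v = √(2a·d) = √(2 × 1.568 × 39.7) = √124.499 = 11.1579 m/s.
= 11.1579 × 3.6 = 40.168 km/h.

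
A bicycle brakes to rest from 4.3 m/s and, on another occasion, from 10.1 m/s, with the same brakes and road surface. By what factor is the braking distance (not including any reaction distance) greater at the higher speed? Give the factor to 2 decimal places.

Braking distance d = v²/(2a), so with a fixed, d ∝ v².
Factor = (10.1/4.3)² = 2.3488² = 5.5169.

Factor ≈ 5.52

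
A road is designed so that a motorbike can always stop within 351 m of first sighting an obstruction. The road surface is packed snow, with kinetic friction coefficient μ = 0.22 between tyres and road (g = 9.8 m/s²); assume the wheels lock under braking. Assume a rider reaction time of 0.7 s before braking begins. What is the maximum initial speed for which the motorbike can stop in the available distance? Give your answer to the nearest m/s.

Maximum speed ≈ 37 m/s

a = μg = 0.22 × 9.8 = 2.156 m/s².
Stopping distance: v·t_r + v²/(2a) = 351 with t_r = 0.7 s and a = 2.156 m/s².
So v² + 3.018 v − 1513.51 = 0.
Positive root: v = −a·t_r + √((a·t_r)² + 2a·d) = −1.509 + √(2.277 + 1513.51) = 37.4241 m/s.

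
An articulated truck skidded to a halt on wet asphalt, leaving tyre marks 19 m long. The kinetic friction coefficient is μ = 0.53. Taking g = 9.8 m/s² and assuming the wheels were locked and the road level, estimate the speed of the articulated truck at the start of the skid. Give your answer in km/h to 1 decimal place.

Initial speed ≈ 50.6 km/h

Deceleration a = μg = 0.53 × 9.8 = 5.194 m/s².
v = √(2a·d) = √(2 × 5.194 × 19) = √197.372 = 14.0489 m/s.
= 14.0489 × 3.6 = 50.576 km/h.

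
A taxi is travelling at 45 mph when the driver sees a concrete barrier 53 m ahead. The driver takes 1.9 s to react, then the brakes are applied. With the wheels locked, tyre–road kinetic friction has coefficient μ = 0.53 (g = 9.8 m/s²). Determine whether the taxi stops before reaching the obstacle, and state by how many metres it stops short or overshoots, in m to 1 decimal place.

No — it overshoots by 24.2 m

45 mph × 0.44704 = 20.1168 m/s.
a = μg = 0.53 × 9.8 = 5.194 m/s².
Reaction distance = 20.1168 × 1.9 = 38.222 m.
Braking distance = v²/(2a) = 404.686 / 10.388 = 38.957 m.
Total stopping distance = 38.222 + 38.957 = 77.179 m, vs 53 m available — it cannot stop in time and overshoots by 77.179 − 53 = 24.179 m.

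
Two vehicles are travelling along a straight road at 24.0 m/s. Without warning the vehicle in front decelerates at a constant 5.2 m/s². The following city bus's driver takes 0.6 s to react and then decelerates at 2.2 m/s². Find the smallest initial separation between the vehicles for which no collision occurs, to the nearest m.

Minimum gap ≈ 90 m

Leader travels v²/(2a_L) = 576.000 / 10.400 = 55.385 m before stopping.
Follower covers v·t_r = 24.0000 × 0.6 = 14.400 m while reacting, then v²/(2a_F) = 576.000 / 4.400 = 130.909 m while braking, for a total of 14.400 + 130.909 = 145.309 m.
Since a_F ≤ a_L and the follower starts braking later, the follower is never slower than the leader, so the closest approach is when both have stopped.
Minimum gap = 145.309 − 55.385 = 89.924 m.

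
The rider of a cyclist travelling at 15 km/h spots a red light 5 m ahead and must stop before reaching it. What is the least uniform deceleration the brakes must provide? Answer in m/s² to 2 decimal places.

Required deceleration ≈ 1.74 m/s²

15 km/h ÷ 3.6 = 4.1667 m/s.
v² = 2a·d ⇒ a = v²/(2d) = 4.1667² / (2 × 5.000) = 17.361 / 10.000 = 1.7361 m/s².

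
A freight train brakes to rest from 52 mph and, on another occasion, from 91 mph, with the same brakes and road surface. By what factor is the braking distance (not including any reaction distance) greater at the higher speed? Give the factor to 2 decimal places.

Braking distance d = v²/(2a), so with a fixed, d ∝ v².
Factor = (91/52)² = 1.7500² = 3.0625.

Factor ≈ 3.06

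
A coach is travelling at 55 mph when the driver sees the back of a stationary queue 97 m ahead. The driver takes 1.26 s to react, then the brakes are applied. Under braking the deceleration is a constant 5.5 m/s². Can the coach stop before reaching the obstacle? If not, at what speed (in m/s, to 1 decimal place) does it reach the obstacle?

55 mph × 0.44704 = 24.5872 m/s.
Reaction distance = 24.5872 × 1.26 = 30.980 m.
Braking distance = v²/(2a) = 604.530 / 11.000 = 54.957 m.
Total stopping distance = 30.980 + 54.957 = 85.937 m, vs 97 m available — it stops with 97 − 85.937 = 11.063 m to spare.

Yes — it stops about 11.1 m short of the obstacle, so it never reaches it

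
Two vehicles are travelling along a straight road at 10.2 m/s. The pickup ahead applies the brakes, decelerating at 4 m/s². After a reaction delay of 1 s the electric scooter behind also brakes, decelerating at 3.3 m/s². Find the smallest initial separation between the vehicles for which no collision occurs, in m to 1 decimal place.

Leader travels v²/(2a_L) = 104.040 / 8.000 = 13.005 m before stopping.
Follower covers v·t_r = 10.2000 × 1 = 10.200 m while reacting, then v²/(2a_F) = 104.040 / 6.600 = 15.764 m while braking, for a total of 10.200 + 15.764 = 25.964 m.
Since a_F ≤ a_L and the follower starts braking later, the follower is never slower than the leader, so the closest approach is when both have stopped.
Minimum gap = 25.964 − 13.005 = 12.959 m.

Minimum gap ≈ 13.0 m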